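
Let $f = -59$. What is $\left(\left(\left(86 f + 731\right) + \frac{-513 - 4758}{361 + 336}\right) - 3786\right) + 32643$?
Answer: $\frac{17080987}{697} \approx 24506.0$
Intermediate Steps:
$\left(\left(\left(86 f + 731\right) + \frac{-513 - 4758}{361 + 336}\right) - 3786\right) + 32643 = \left(\left(\left(86 \left(-59\right) + 731\right) + \frac{-513 - 4758}{361 + 336}\right) - 3786\right) + 32643 = \left(\left(\left(-5074 + 731\right) - \frac{5271}{697}\right) - 3786\right) + 32643 = \left(\left(-4343 - \frac{5271}{697}\right) - 3786\right) + 32643 = \left(- \frac{3032342}{697} - 3786\right) + 32643 = - \frac{5671184}{697} + 32643 = \frac{17080987}{697}$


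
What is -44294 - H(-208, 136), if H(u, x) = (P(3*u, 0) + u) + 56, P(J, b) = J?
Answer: -43518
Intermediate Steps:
H(u, x) = 56 + 4*u (H(u, x) = (3*u + u) + 56 = 4*u + 56 = 56 + 4*u)
-44294 - H(-208, 136) = -44294 - (56 + 4*(-208)) = -44294 - (56 - 832) = -44294 - 1*(-776) = -44294 + 776 = -43518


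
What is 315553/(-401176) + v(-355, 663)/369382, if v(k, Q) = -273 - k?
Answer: -58263350907/74093596616 ≈ -0.78635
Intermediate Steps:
315553/(-401176) + v(-355, 663)/369382 = 315553/(-401176) + (-273 - 1*(-355))/369382 = 315553*(-1/401176) + (-273 + 355)*(1/369382) = -315553/401176 + 82*(1/369382) = -315553/401176 + 41/184691 = -58263350907/74093596616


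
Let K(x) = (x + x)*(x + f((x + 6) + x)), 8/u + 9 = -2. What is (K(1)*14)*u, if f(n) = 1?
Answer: -448/11 ≈ -40.727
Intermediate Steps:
u = -8/11 (u = 8/(-9 - 2) = 8/(-11) = 8*(-1/11) = -8/11 ≈ -0.72727)
K(x) = 2*x*(1 + x) (K(x) = (x + x)*(x + 1) = (2*x)*(1 + x) = 2*x*(1 + x))
(K(1)*14)*u = ((2*1*(1 + 1))*14)*(-8/11) = ((2*1*2)*14)*(-8/11) = (4*14)*(-8/11) = 56*(-8/11) = -448/11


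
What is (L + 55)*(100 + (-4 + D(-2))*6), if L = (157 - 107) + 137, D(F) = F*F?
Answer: 24200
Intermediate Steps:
D(F) = F**2
L = 187 (L = 50 + 137 = 187)
(L + 55)*(100 + (-4 + D(-2))*6) = (187 + 55)*(100 + (-4 + (-2)**2)*6) = 242*(100 + (-4 + 4)*6) = 242*(100 + 0*6) = 242*(100 + 0) = 242*100 = 24200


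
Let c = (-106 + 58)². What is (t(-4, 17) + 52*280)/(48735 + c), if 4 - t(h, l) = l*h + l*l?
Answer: 4781/17013 ≈ 0.28102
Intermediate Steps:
c = 2304 (c = (-48)² = 2304)
t(h, l) = 4 - l² - h*l (t(h, l) = 4 - (l*h + l*l) = 4 - (h*l + l²) = 4 - (l² + h*l) = 4 + (-l² - h*l) = 4 - l² - h*l)
(t(-4, 17) + 52*280)/(48735 + c) = ((4 - 1*17² - 1*(-4)*17) + 52*280)/(48735 + 2304) = ((4 - 1*289 + 68) + 14560)/51039 = ((4 - 289 + 68) + 14560)*(1/51039) = (-217 + 14560)*(1/51039) = 14343*(1/51039) = 4781/17013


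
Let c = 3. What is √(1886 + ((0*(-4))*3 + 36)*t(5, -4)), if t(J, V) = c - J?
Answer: √1814 ≈ 42.591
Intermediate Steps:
t(J, V) = 3 - J
√(1886 + ((0*(-4))*3 + 36)*t(5, -4)) = √(1886 + ((0*(-4))*3 + 36)*(3 - 1*5)) = √(1886 + (0*3 + 36)*(3 - 5)) = √(1886 + (0 + 36)*(-2)) = √(1886 + 36*(-2)) = √(1886 - 72) = √1814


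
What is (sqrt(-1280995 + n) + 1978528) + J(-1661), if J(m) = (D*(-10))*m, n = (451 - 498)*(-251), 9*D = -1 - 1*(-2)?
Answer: 17823362/9 + 21*I*sqrt(2878) ≈ 1.9804e+6 + 1126.6*I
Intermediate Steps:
D = 1/9 (D = (-1 - 1*(-2))/9 = (-1 + 2)/9 = (1/9)*1 = 1/9 ≈ 0.11111)
n = 11797 (n = -47*(-251) = 11797)
J(m) = -10*m/9 (J(m) = ((1/9)*(-10))*m = -10*m/9)
(sqrt(-1280995 + n) + 1978528) + J(-1661) = (sqrt(-1280995 + 11797) + 1978528) - 10/9*(-1661) = (sqrt(-1269198) + 1978528) + 16610/9 = (21*I*sqrt(2878) + 1978528) + 16610/9 = (1978528 + 21*I*sqrt(2878)) + 16610/9 = 17823362/9 + 21*I*sqrt(2878)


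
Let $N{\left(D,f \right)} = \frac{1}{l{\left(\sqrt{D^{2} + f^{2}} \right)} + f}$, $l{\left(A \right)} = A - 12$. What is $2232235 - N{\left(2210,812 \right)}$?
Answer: $\frac{2736409829535}{1225861} - \frac{\sqrt{1385861}}{2451722} \approx 2.2322 \cdot 10^{6}$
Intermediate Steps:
$l{\left(A \right)} = -12 + A$ ($l{\left(A \right)} = A - 12 = -12 + A$)
$N{\left(D,f \right)} = \frac{1}{-12 + f + \sqrt{D^{2} + f^{2}}}$ ($N{\left(D,f \right)} = \frac{1}{\left(-12 + \sqrt{D^{2} + f^{2}}\right) + f} = \frac{1}{-12 + f + \sqrt{D^{2} + f^{2}}}$)
$2232235 - N{\left(2210,812 \right)} = 2232235 - \frac{1}{-12 + 812 + \sqrt{2210^{2} + 812^{2}}} = 2232235 - \frac{1}{-12 + 812 + \sqrt{4884100 + 659344}} = 2232235 - \frac{1}{-12 + 812 + \sqrt{5543444}} = 2232235 - \frac{1}{-12 + 812 + 2 \sqrt{1385861}} = 2232235 - \frac{1}{800 + 2 \sqrt{1385861}}$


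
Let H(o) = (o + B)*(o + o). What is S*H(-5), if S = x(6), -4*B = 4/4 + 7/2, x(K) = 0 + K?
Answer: 735/2 ≈ 367.50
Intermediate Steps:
x(K) = K
B = -9/8 (B = -(4/4 + 7/2)/4 = -(4*(¼) + 7*(½))/4 = -(1 + 7/2)/4 = -¼*9/2 = -9/8 ≈ -1.1250)
S = 6
H(o) = 2*o*(-9/8 + o) (H(o) = (o - 9/8)*(o + o) = (-9/8 + o)*(2*o) = 2*o*(-9/8 + o))
S*H(-5) = 6*((¼)*(-5)*(-9 + 8*(-5))) = 6*((¼)*(-5)*(-9 - 40)) = 6*((¼)*(-5)*(-49)) = 6*(245/4) = 735/2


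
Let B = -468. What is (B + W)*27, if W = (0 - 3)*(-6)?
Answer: -12150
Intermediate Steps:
W = 18 (W = -3*(-6) = 18)
(B + W)*27 = (-468 + 18)*27 = -450*27 = -12150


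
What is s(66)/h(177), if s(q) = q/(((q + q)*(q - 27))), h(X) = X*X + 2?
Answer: 1/2443818 ≈ 4.0920e-7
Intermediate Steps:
h(X) = 2 + X² (h(X) = X² + 2 = 2 + X²)
s(q) = 1/(2*(-27 + q)) (s(q) = q/(((2*q)*(-27 + q))) = q/((2*q*(-27 + q))) = q*(1/(2*q*(-27 + q))) = 1/(2*(-27 + q)))
s(66)/h(177) = (1/(2*(-27 + 66)))/(2 + 177²) = ((½)/39)/(2 + 31329) = ((½)*(1/39))/31331 = (1/78)*(1/31331) = 1/2443818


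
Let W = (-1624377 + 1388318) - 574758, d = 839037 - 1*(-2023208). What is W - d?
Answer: -3673062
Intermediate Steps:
d = 2862245 (d = 839037 + 2023208 = 2862245)
W = -810817 (W = -236059 - 574758 = -810817)
W - d = -810817 - 1*2862245 = -810817 - 2862245 = -3673062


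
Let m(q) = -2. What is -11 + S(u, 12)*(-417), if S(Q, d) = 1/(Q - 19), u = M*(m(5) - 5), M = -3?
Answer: -439/2 ≈ -219.50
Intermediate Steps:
u = 21 (u = -3*(-2 - 5) = -3*(-7) = 21)
S(Q, d) = 1/(-19 + Q)
-11 + S(u, 12)*(-417) = -11 - 417/(-19 + 21) = -11 - 417/2 = -439/2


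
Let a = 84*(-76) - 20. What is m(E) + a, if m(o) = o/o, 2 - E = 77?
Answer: -6403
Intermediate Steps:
E = -75 (E = 2 - 1*77 = 2 - 77 = -75)
m(o) = 1
a = -6404 (a = -6384 - 20 = -6404)
m(E) + a = 1 - 6404 = -6403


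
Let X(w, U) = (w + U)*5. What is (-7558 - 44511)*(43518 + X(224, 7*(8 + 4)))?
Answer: -2346125002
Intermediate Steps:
X(w, U) = 5*U + 5*w (X(w, U) = (U + w)*5 = 5*U + 5*w)
(-7558 - 44511)*(43518 + X(224, 7*(8 + 4))) = (-7558 - 44511)*(43518 + (5*(7*(8 + 4)) + 5*224)) = -52069*(43518 + (5*(7*12) + 1120)) = -52069*(43518 + (5*84 + 1120)) = -52069*(43518 + (420 + 1120)) = -52069*(43518 + 1540) = -52069*45058 = -2346125002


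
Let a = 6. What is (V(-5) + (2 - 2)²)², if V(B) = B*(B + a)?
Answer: 25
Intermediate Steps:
V(B) = B*(6 + B) (V(B) = B*(B + 6) = B*(6 + B))
(V(-5) + (2 - 2)²)² = (-5*(6 - 5) + (2 - 2)²)² = (-5*1 + 0²)² = (-5 + 0)² = (-5)² = 25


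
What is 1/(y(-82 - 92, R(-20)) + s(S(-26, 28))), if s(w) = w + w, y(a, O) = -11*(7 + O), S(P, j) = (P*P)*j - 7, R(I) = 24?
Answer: 1/37501 ≈ 2.6666e-5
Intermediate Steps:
S(P, j) = -7 + j*P**2 (S(P, j) = P**2*j - 7 = j*P**2 - 7 = -7 + j*P**2)
y(a, O) = -77 - 11*O
s(w) = 2*w
1/(y(-82 - 92, R(-20)) + s(S(-26, 28))) = 1/((-77 - 11*24) + 2*(-7 + 28*(-26)**2)) = 1/((-77 - 264) + 2*(-7 + 28*676)) = 1/(-341 + 2*(-7 + 18928)) = 1/(-341 + 2*18921) = 1/(-341 + 37842) = 1/37501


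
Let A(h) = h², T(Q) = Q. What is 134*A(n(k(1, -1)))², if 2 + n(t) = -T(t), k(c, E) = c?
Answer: 10854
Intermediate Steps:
n(t) = -2 - t
134*A(n(k(1, -1)))² = 134*((-2 - 1*1)²)² = 134*((-2 - 1)²)² = 134*((-3)²)² = 134*9² = 134*81 = 10854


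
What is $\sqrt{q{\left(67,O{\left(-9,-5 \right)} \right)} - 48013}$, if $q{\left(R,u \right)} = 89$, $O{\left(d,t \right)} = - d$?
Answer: $2 i \sqrt{11981} \approx 218.92 i$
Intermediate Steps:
$\sqrt{q{\left(67,O{\left(-9,-5 \right)} \right)} - 48013} = \sqrt{89 - 48013} = \sqrt{-47924} = 2 i \sqrt{11981}$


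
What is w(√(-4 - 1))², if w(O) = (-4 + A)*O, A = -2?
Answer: -180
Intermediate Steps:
w(O) = -6*O (w(O) = (-4 - 2)*O = -6*O)
w(√(-4 - 1))² = (-6*√(-4 - 1))² = (-6*I*√5)² = -180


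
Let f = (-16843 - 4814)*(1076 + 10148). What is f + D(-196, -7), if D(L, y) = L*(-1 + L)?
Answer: -243039556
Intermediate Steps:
f = -243078168 (f = -21657*11224 = -243078168)
f + D(-196, -7) = -243078168 - 196*(-1 - 196) = -243078168 - 196*(-197) = -243078168 + 38612 = -243039556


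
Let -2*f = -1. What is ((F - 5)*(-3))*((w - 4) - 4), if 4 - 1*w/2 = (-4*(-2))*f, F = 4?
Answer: -24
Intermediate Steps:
f = 1/2 (f = -1/2*(-1) = 1/2 ≈ 0.50000)
w = 0 (w = 8 - 2*(-4*(-2))/2 = 8 - 16/2 = 8 - 2*4 = 8 - 8 = 0)
((F - 5)*(-3))*((w - 4) - 4) = ((4 - 5)*(-3))*((0 - 4) - 4) = (-1*(-3))*(-4 - 4) = 3*(-8) = -24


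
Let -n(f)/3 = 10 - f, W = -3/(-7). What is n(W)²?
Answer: 40401/49 ≈ 824.51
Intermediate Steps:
W = 3/7 (W = -3*(-⅐) = 3/7 ≈ 0.42857)
n(f) = -30 + 3*f (n(f) = -3*(10 - f) = -30 + 3*f)
n(W)² = (-30 + 3*(3/7))² = (-30 + 9/7)² = (-201/7)² = 40401/49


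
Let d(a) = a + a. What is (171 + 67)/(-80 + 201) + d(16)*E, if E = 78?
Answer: 302254/121 ≈ 2498.0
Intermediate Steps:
d(a) = 2*a
(171 + 67)/(-80 + 201) + d(16)*E = (171 + 67)/(-80 + 201) + (2*16)*78 = 238/121 + 32*78 = 238*(1/121) + 2496 = 238/121 + 2496 = 302254/121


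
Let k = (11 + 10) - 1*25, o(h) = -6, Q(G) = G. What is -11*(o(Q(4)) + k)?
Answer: 110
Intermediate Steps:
k = -4 (k = 21 - 25 = -4)
-11*(o(Q(4)) + k) = -11*(-6 - 4) = -11*(-10) = 110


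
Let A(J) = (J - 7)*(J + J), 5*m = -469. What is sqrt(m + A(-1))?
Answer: I*sqrt(1945)/5 ≈ 8.8204*I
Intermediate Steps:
m = -469/5 (m = (1/5)*(-469) = -469/5 ≈ -93.800)
A(J) = 2*J*(-7 + J) (A(J) = (-7 + J)*(2*J) = 2*J*(-7 + J))
sqrt(m + A(-1)) = sqrt(-469/5 + 2*(-1)*(-7 - 1)) = sqrt(-469/5 + 2*(-1)*(-8)) = sqrt(-469/5 + 16) = sqrt(-389/5) = I*sqrt(1945)/5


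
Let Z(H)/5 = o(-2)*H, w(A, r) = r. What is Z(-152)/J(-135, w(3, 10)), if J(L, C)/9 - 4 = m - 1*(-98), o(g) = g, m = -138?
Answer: -380/81 ≈ -4.6914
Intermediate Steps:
J(L, C) = -324 (J(L, C) = 36 + 9*(-138 - 1*(-98)) = 36 + 9*(-138 + 98) = 36 + 9*(-40) = 36 - 360 = -324)
Z(H) = -10*H (Z(H) = 5*(-2*H) = -10*H)
Z(-152)/J(-135, w(3, 10)) = -10*(-152)/(-324) = 1520*(-1/324) = -380/81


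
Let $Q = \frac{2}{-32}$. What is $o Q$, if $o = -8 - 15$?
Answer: $\frac{23}{16} \approx 1.4375$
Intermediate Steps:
$Q = - \frac{1}{16}$ ($Q = 2 \left(- \frac{1}{32}\right) = - \frac{1}{16} \approx -0.0625$)
$o = -23$ ($o = -8 - 15 = -23$)
$o Q = \left(-23\right) \left(- \frac{1}{16}\right) = \frac{23}{16}$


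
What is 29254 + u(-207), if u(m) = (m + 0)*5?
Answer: 28219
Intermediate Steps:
u(m) = 5*m (u(m) = m*5 = 5*m)
29254 + u(-207) = 29254 + 5*(-207) = 29254 - 1035 = 28219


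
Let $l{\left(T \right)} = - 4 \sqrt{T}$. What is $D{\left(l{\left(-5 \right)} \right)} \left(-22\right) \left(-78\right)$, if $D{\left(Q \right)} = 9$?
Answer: $15444$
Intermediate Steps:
$D{\left(l{\left(-5 \right)} \right)} \left(-22\right) \left(-78\right) = 9 \left(-22\right) \left(-78\right) = \left(-198\right) \left(-78\right) = 15444$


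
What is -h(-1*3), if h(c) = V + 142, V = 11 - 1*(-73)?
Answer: -226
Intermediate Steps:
V = 84 (V = 11 + 73 = 84)
h(c) = 226 (h(c) = 84 + 142 = 226)
-h(-1*3) = -1*226 = -226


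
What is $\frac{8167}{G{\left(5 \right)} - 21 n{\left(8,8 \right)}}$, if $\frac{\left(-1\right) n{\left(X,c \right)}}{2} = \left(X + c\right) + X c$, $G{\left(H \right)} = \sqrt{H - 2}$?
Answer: $\frac{9147040}{3763199} - \frac{8167 \sqrt{3}}{11289597} \approx 2.4294$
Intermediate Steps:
$G{\left(H \right)} = \sqrt{-2 + H}$
$n{\left(X,c \right)} = - 2 X - 2 c - 2 X c$ ($n{\left(X,c \right)} = - 2 \left(\left(X + c\right) + X c\right) = - 2 \left(X + c + X c\right) = - 2 X - 2 c - 2 X c$)
$\frac{8167}{G{\left(5 \right)} - 21 n{\left(8,8 \right)}} = \frac{8167}{\sqrt{-2 + 5} - 21 \left(\left(-2\right) 8 - 16 - 16 \cdot 8\right)} = \frac{8167}{\sqrt{3} - 21 \left(-16 - 16 - 128\right)} = \frac{8167}{\sqrt{3} - -3360} = \frac{8167}{\sqrt{3} + 3360} = \frac{8167}{3360 + \sqrt{3}}$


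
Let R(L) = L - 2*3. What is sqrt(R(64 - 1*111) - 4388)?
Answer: I*sqrt(4441) ≈ 66.641*I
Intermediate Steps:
R(L) = -6 + L (R(L) = L - 6 = -6 + L)
sqrt(R(64 - 1*111) - 4388) = sqrt((-6 + (64 - 1*111)) - 4388) = sqrt((-6 + (64 - 111)) - 4388) = sqrt((-6 - 47) - 4388) = sqrt(-53 - 4388) = sqrt(-4441) = I*sqrt(4441)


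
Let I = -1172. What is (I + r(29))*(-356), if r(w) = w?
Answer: 406908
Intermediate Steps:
(I + r(29))*(-356) = (-1172 + 29)*(-356) = -1143*(-356) = 406908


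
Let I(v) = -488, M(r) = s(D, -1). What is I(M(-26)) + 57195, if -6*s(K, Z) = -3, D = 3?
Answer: 56707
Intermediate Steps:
s(K, Z) = ½ (s(K, Z) = -⅙*(-3) = ½)
M(r) = ½
I(M(-26)) + 57195 = -488 + 57195 = 56707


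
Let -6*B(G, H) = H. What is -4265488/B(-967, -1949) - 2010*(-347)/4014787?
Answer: -102748795257306/7824819863 ≈ -13131.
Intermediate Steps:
B(G, H) = -H/6
-4265488/B(-967, -1949) - 2010*(-347)/4014787 = -4265488/((-⅙*(-1949))) - 2010*(-347)/4014787 = -4265488/1949/6 + 697470*(1/4014787) = -4265488*6/1949 + 697470/4014787 = -25592928/1949 + 697470/4014787 = -102748795257306/7824819863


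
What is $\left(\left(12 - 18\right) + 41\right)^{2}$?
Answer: $1225$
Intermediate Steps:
$\left(\left(12 - 18\right) + 41\right)^{2} = \left(-6 + 41\right)^{2} = 35^{2} = 1225$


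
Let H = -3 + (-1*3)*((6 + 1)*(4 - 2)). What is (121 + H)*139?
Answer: 10564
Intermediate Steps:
H = -45 (H = -3 - 21*2 = -3 - 3*14 = -3 - 42 = -45)
(121 + H)*139 = (121 - 45)*139 = 76*139 = 10564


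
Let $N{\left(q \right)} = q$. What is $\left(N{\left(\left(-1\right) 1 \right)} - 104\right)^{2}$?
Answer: $11025$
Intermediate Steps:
$\left(N{\left(\left(-1\right) 1 \right)} - 104\right)^{2} = \left(\left(-1\right) 1 - 104\right)^{2} = \left(-1 - 104\right)^{2} = \left(-105\right)^{2} = 11025$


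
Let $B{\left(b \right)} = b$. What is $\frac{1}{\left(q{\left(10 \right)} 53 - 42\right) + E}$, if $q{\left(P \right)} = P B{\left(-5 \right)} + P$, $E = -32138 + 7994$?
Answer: $- \frac{1}{26306} \approx -3.8014 \cdot 10^{-5}$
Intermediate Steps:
$E = -24144$
$q{\left(P \right)} = - 4 P$ ($q{\left(P \right)} = P \left(-5\right) + P = - 5 P + P = - 4 P$)
$\frac{1}{\left(q{\left(10 \right)} 53 - 42\right) + E} = \frac{1}{\left(\left(-4\right) 10 \cdot 53 - 42\right) - 24144} = \frac{1}{\left(\left(-40\right) 53 - 42\right) - 24144} = \frac{1}{\left(-2120 - 42\right) - 24144} = \frac{1}{-2162 - 24144} = \frac{1}{-26306} = - \frac{1}{26306}$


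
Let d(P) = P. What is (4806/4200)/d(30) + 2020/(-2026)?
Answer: -6799529/7091000 ≈ -0.95890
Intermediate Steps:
(4806/4200)/d(30) + 2020/(-2026) = (4806/4200)/30 + 2020/(-2026) = (4806*(1/4200))*(1/30) + 2020*(-1/2026) = (801/700)*(1/30) - 1010/1013 = 267/7000 - 1010/1013 = -6799529/7091000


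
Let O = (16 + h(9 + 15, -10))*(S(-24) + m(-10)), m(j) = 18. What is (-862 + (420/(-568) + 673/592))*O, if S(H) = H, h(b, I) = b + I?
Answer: 1629669645/10508 ≈ 1.5509e+5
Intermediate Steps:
h(b, I) = I + b
O = -180 (O = (16 + (-10 + (9 + 15)))*(-24 + 18) = (16 + (-10 + 24))*(-6) = (16 + 14)*(-6) = 30*(-6) = -180)
(-862 + (420/(-568) + 673/592))*O = (-862 + (420/(-568) + 673/592))*(-180) = (-862 + (420*(-1/568) + 673*(1/592)))*(-180) = (-862 + (-105/142 + 673/592))*(-180) = (-862 + 16703/42032)*(-180) = -36214881/42032*(-180) = 1629669645/10508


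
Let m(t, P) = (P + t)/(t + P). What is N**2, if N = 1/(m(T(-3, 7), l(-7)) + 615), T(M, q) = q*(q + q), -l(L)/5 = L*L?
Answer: 1/379456 ≈ 2.6354e-6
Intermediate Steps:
l(L) = -5*L**2 (l(L) = -5*L*L = -5*L**2)
T(M, q) = 2*q**2 (T(M, q) = q*(2*q) = 2*q**2)
m(t, P) = 1 (m(t, P) = (P + t)/(P + t) = 1)
N = 1/616 (N = 1/(1 + 615) = 1/616 ≈ 0.0016234)
N**2 = (1/616)**2 = 1/379456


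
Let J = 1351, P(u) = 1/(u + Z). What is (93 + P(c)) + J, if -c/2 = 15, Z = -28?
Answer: 83751/58 ≈ 1444.0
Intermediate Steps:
c = -30 (c = -2*15 = -30)
P(u) = 1/(-28 + u) (P(u) = 1/(u - 28) = 1/(-28 + u))
(93 + P(c)) + J = (93 + 1/(-28 - 30)) + 1351 = (93 + 1/(-58)) + 1351 = (93 - 1/58) + 1351 = 5393/58 + 1351 = 83751/58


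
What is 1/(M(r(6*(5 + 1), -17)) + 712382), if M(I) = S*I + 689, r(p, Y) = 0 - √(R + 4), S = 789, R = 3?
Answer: 713071/508465893394 + 789*√7/508465893394 ≈ 1.4065e-6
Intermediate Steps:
r(p, Y) = -√7 (r(p, Y) = 0 - √(3 + 4) = 0 - √7 = -√7)
M(I) = 689 + 789*I (M(I) = 789*I + 689 = 689 + 789*I)
1/(M(r(6*(5 + 1), -17)) + 712382) = 1/((689 + 789*(-√7)) + 712382) = 1/((689 - 789*√7) + 712382) = 1/(713071 - 789*√7)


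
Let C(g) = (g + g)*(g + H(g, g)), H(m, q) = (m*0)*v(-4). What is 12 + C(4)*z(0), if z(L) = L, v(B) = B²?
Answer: 12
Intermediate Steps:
H(m, q) = 0 (H(m, q) = (m*0)*(-4)² = 0*16 = 0)
C(g) = 2*g² (C(g) = (g + g)*(g + 0) = (2*g)*g = 2*g²)
12 + C(4)*z(0) = 12 + (2*4²)*0 = 12 + (2*16)*0 = 12 + 32*0 = 12 + 0 = 12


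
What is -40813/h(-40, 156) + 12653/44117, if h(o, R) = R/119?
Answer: -214263133531/6882252 ≈ -31133.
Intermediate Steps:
h(o, R) = R/119 (h(o, R) = R*(1/119) = R/119)
-40813/h(-40, 156) + 12653/44117 = -40813/((1/119)*156) + 12653/44117 = -40813/156/119 + 12653*(1/44117) = -40813*119/156 + 12653/44117 = -4856747/156 + 12653/44117 = -214263133531/6882252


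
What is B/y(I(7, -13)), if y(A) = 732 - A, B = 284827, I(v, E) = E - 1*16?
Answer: 284827/761 ≈ 374.28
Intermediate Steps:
I(v, E) = -16 + E (I(v, E) = E - 16 = -16 + E)
B/y(I(7, -13)) = 284827/(732 - (-16 - 13)) = 284827/(732 - 1*(-29)) = 284827/(732 + 29) = 284827/761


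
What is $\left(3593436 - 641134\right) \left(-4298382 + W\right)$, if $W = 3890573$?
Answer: $-1203975326318$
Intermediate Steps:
$\left(3593436 - 641134\right) \left(-4298382 + W\right) = \left(3593436 - 641134\right) \left(-4298382 + 3890573\right) = 2952302 \left(-407809\right) = -1203975326318$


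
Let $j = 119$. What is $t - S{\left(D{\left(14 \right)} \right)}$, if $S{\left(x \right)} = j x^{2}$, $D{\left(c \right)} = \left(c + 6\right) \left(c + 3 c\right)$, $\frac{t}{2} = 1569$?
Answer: $-149270462$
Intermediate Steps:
$t = 3138$ ($t = 2 \cdot 1569 = 3138$)
$D{\left(c \right)} = 4 c \left(6 + c\right)$ ($D{\left(c \right)} = \left(6 + c\right) 4 c = 4 c \left(6 + c\right)$)
$S{\left(x \right)} = 119 x^{2}$
$t - S{\left(D{\left(14 \right)} \right)} = 3138 - 119 \left(4 \cdot 14 \left(6 + 14\right)\right)^{2} = 3138 - 119 \left(4 \cdot 14 \cdot 20\right)^{2} = 3138 - 119 \cdot 1120^{2} = 3138 - 119 \cdot 1254400 = 3138 - 149273600 = -149270462$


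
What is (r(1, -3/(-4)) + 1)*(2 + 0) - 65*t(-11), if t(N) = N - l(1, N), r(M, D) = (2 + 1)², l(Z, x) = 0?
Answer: 735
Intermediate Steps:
r(M, D) = 9 (r(M, D) = 3² = 9)
t(N) = N (t(N) = N - 1*0 = N + 0 = N)
(r(1, -3/(-4)) + 1)*(2 + 0) - 65*t(-11) = (9 + 1)*(2 + 0) - 65*(-11) = 10*2 + 715 = 20 + 715 = 735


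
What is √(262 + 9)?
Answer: √271 ≈ 16.462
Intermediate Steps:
√(262 + 9) = √271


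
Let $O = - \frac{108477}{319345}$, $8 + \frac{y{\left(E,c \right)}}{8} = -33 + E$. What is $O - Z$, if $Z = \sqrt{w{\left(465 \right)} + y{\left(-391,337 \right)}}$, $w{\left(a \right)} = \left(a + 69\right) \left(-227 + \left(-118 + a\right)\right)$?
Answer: $- \frac{6381}{18785} - 12 \sqrt{421} \approx -246.56$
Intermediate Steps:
$y{\left(E,c \right)} = -328 + 8 E$ ($y{\left(E,c \right)} = -64 + 8 \left(-33 + E\right) = -64 + \left(-264 + 8 E\right) = -328 + 8 E$)
$w{\left(a \right)} = \left(-345 + a\right) \left(69 + a\right)$ ($w{\left(a \right)} = \left(69 + a\right) \left(-345 + a\right) = \left(-345 + a\right) \left(69 + a\right)$)
$Z = 12 \sqrt{421}$ ($Z = \sqrt{\left(-23805 + 465^{2} - 128340\right) + \left(-328 + 8 \left(-391\right)\right)} = \sqrt{\left(-23805 + 216225 - 128340\right) - 3456} = \sqrt{64080 - 3456} = \sqrt{60624} = 12 \sqrt{421} \approx 246.22$)
$O = - \frac{6381}{18785}$ ($O = \left(-108477\right) \frac{1}{319345} = - \frac{6381}{18785} \approx -0.33969$)
$O - Z = - \frac{6381}{18785} - 12 \sqrt{421}$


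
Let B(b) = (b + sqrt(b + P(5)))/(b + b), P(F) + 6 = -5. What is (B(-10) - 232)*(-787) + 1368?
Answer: 367117/2 + 787*I*sqrt(21)/20 ≈ 1.8356e+5 + 180.32*I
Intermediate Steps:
P(F) = -11 (P(F) = -6 - 5 = -11)
B(b) = (b + sqrt(-11 + b))/(2*b) (B(b) = (b + sqrt(b - 11))/(b + b) = (b + sqrt(-11 + b))/((2*b)) = (b + sqrt(-11 + b))*(1/(2*b)) = (b + sqrt(-11 + b))/(2*b))
(B(-10) - 232)*(-787) + 1368 = ((1/2)*(-10 + sqrt(-11 - 10))/(-10) - 232)*(-787) + 1368 = ((1/2)*(-1/10)*(-10 + sqrt(-21)) - 232)*(-787) + 1368 = ((1/2)*(-1/10)*(-10 + I*sqrt(21)) - 232)*(-787) + 1368 = ((1/2 - I*sqrt(21)/20) - 232)*(-787) + 1368 = (-463/2 - I*sqrt(21)/20)*(-787) + 1368 = (364381/2 + 787*I*sqrt(21)/20) + 1368 = 367117/2 + 787*I*sqrt(21)/20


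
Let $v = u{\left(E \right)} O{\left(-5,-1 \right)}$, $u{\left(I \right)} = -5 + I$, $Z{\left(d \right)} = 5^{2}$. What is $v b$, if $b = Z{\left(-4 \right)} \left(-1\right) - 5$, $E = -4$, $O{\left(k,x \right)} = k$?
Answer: $-1350$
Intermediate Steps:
$Z{\left(d \right)} = 25$
$b = -30$ ($b = 25 \left(-1\right) - 5 = -25 - 5 = -30$)
$v = 45$ ($v = \left(-5 - 4\right) \left(-5\right) = \left(-9\right) \left(-5\right) = 45$)
$v b = 45 \left(-30\right) = -1350$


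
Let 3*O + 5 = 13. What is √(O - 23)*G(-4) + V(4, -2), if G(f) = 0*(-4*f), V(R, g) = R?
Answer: 4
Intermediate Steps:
O = 8/3 (O = -5/3 + (⅓)*13 = -5/3 + 13/3 = 8/3 ≈ 2.6667)
G(f) = 0
√(O - 23)*G(-4) + V(4, -2) = √(8/3 - 23)*0 + 4 = √(-61/3)*0 + 4 = (I*√183/3)*0 + 4 = 0 + 4 = 4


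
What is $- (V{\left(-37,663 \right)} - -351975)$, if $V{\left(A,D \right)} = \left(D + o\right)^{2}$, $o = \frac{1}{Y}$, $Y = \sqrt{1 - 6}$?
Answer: $- \frac{3957719}{5} + \frac{1326 i \sqrt{5}}{5} \approx -7.9154 \cdot 10^{5} + 593.0 i$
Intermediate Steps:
$Y = i \sqrt{5}$ ($Y = \sqrt{-5} = i \sqrt{5} \approx 2.2361 i$)
$o = - \frac{i \sqrt{5}}{5}$ ($o = \frac{1}{i \sqrt{5}} = - \frac{i \sqrt{5}}{5} \approx - 0.44721 i$)
$V{\left(A,D \right)} = \left(D - \frac{i \sqrt{5}}{5}\right)^{2}$
$- (V{\left(-37,663 \right)} - -351975) = - (\frac{\left(5 \cdot 663 - i \sqrt{5}\right)^{2}}{25} - -351975) = - (\frac{\left(3315 - i \sqrt{5}\right)^{2}}{25} + 351975) = - (351975 + \frac{\left(3315 - i \sqrt{5}\right)^{2}}{25}) = -351975 - \frac{\left(3315 - i \sqrt{5}\right)^{2}}{25}$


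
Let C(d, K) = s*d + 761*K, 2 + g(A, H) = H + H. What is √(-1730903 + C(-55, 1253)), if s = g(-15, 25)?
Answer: I*√780010 ≈ 883.18*I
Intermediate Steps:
g(A, H) = -2 + 2*H (g(A, H) = -2 + (H + H) = -2 + 2*H)
s = 48 (s = -2 + 2*25 = -2 + 50 = 48)
C(d, K) = 48*d + 761*K
√(-1730903 + C(-55, 1253)) = √(-1730903 + (48*(-55) + 761*1253)) = √(-1730903 + (-2640 + 953533)) = √(-1730903 + 950893) = √(-780010) = I*√780010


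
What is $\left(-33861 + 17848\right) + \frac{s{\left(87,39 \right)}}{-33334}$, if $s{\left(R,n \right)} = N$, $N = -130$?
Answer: $- \frac{266888606}{16667} \approx -16013.0$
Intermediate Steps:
$s{\left(R,n \right)} = -130$
$\left(-33861 + 17848\right) + \frac{s{\left(87,39 \right)}}{-33334} = \left(-33861 + 17848\right) - \frac{130}{-33334} = -16013 - - \frac{65}{16667} = -16013 + \frac{65}{16667} = - \frac{266888606}{16667}$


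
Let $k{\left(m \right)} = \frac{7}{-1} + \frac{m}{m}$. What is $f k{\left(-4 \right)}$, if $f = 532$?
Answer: $-3192$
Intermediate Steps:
$k{\left(m \right)} = -6$ ($k{\left(m \right)} = 7 \left(-1\right) + 1 = -7 + 1 = -6$)
$f k{\left(-4 \right)} = 532 \left(-6\right) = -3192$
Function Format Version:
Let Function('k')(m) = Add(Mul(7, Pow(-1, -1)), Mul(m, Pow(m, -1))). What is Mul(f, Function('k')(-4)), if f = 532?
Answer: -3192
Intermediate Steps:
Function('k')(m) = -6 (Function('k')(m) = Add(Mul(7, -1), 1) = Add(-7, 1) = -6)
Mul(f, Function('k')(-4)) = Mul(532, -6) = -3192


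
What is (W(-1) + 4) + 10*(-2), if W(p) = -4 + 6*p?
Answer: -26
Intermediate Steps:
(W(-1) + 4) + 10*(-2) = ((-4 + 6*(-1)) + 4) + 10*(-2) = ((-4 - 6) + 4) - 20 = (-10 + 4) - 20 = -6 - 20 = -26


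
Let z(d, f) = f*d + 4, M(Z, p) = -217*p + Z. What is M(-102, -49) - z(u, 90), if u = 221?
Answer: -9363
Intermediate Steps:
M(Z, p) = Z - 217*p
z(d, f) = 4 + d*f (z(d, f) = d*f + 4 = 4 + d*f)
M(-102, -49) - z(u, 90) = (-102 - 217*(-49)) - (4 + 221*90) = (-102 + 10633) - (4 + 19890) = 10531 - 1*19894 = 10531 - 19894 = -9363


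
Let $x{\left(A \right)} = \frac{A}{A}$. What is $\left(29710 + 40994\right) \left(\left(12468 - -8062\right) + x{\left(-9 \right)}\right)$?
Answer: $1451623824$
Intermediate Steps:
$x{\left(A \right)} = 1$
$\left(29710 + 40994\right) \left(\left(12468 - -8062\right) + x{\left(-9 \right)}\right) = \left(29710 + 40994\right) \left(\left(12468 - -8062\right) + 1\right) = 70704 \left(\left(12468 + 8062\right) + 1\right) = 70704 \left(20530 + 1\right) = 70704 \cdot 20531 = 1451623824$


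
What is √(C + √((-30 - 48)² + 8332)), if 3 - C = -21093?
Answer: 2*√(5274 + √901) ≈ 145.66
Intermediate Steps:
C = 21096 (C = 3 - 1*(-21093) = 3 + 21093 = 21096)
√(C + √((-30 - 48)² + 8332)) = √(21096 + √((-30 - 48)² + 8332)) = √(21096 + √((-78)² + 8332)) = √(21096 + √(6084 + 8332)) = √(21096 + √14416) = √(21096 + 4*√901)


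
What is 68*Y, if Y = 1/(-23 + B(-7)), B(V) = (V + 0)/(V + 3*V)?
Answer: -272/91 ≈ -2.9890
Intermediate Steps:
B(V) = ¼ (B(V) = V/((4*V)) = V*(1/(4*V)) = ¼)
Y = -4/91 (Y = 1/(-23 + ¼) = 1/(-91/4) = -4/91 ≈ -0.043956)
68*Y = 68*(-4/91) = -272/91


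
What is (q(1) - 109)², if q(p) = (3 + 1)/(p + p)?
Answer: 11449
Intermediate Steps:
q(p) = 2/p (q(p) = 4/((2*p)) = 4*(1/(2*p)) = 2/p)
(q(1) - 109)² = (2/1 - 109)² = (2*1 - 109)² = (2 - 109)² = (-107)² = 11449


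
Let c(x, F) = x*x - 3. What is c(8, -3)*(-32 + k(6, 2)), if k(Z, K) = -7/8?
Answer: -16043/8 ≈ -2005.4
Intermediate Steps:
k(Z, K) = -7/8 (k(Z, K) = -7*⅛ = -7/8)
c(x, F) = -3 + x² (c(x, F) = x² - 3 = -3 + x²)
c(8, -3)*(-32 + k(6, 2)) = (-3 + 8²)*(-32 - 7/8) = (-3 + 64)*(-263/8) = 61*(-263/8) = -16043/8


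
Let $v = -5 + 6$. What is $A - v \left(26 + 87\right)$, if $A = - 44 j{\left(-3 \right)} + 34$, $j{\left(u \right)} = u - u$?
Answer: $-79$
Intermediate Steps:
$v = 1$
$j{\left(u \right)} = 0$
$A = 34$ ($A = \left(-44\right) 0 + 34 = 0 + 34 = 34$)
$A - v \left(26 + 87\right) = 34 - 1 \left(26 + 87\right) = 34 - 1 \cdot 113 = 34 - 113 = -79$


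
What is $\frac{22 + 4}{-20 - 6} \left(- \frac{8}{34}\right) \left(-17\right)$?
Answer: $-4$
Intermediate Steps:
$\frac{22 + 4}{-20 - 6} \left(- \frac{8}{34}\right) \left(-17\right) = \frac{26}{-26} \left(\left(-8\right) \frac{1}{34}\right) \left(-17\right) = 26 \left(- \frac{1}{26}\right) \left(- \frac{4}{17}\right) \left(-17\right) = \left(-1\right) \left(- \frac{4}{17}\right) \left(-17\right) = \frac{4}{17} \left(-17\right) = -4$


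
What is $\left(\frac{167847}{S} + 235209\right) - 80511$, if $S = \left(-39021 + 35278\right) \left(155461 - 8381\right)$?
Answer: $\frac{85164410859273}{550520440} \approx 1.547 \cdot 10^{5}$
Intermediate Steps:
$S = -550520440$ ($S = \left(-3743\right) 147080 = -550520440$)
$\left(\frac{167847}{S} + 235209\right) - 80511 = \left(\frac{167847}{-550520440} + 235209\right) - 80511 = \left(167847 \left(- \frac{1}{550520440}\right) + 235209\right) - 80511 = \left(- \frac{167847}{550520440} + 235209\right) - 80511 = \frac{129487362004113}{550520440} - 80511 = \frac{85164410859273}{550520440}$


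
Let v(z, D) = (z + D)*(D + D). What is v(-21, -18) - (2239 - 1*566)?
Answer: -269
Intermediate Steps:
v(z, D) = 2*D*(D + z) (v(z, D) = (D + z)*(2*D) = 2*D*(D + z))
v(-21, -18) - (2239 - 1*566) = 2*(-18)*(-18 - 21) - (2239 - 1*566) = 2*(-18)*(-39) - (2239 - 566) = 1404 - 1*1673 = 1404 - 1673 = -269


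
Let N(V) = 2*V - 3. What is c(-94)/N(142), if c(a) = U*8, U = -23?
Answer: -184/281 ≈ -0.65480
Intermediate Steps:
N(V) = -3 + 2*V
c(a) = -184 (c(a) = -23*8 = -184)
c(-94)/N(142) = -184/(-3 + 2*142) = -184/(-3 + 284) = -184/281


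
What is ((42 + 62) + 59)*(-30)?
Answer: -4890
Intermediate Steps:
((42 + 62) + 59)*(-30) = (104 + 59)*(-30) = 163*(-30) = -4890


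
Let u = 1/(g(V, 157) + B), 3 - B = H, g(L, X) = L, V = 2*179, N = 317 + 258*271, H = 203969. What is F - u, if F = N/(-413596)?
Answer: -3574998571/21052863592 ≈ -0.16981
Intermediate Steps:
N = 70235 (N = 317 + 69918 = 70235)
V = 358
B = -203966 (B = 3 - 1*203969 = 3 - 203969 = -203966)
F = -70235/413596 (F = 70235/(-413596) = 70235*(-1/413596) = -70235/413596 ≈ -0.16982)
u = -1/203608 (u = 1/(358 - 203966) = 1/(-203608) = -1/203608 ≈ -4.9114e-6)
F - u = -70235/413596 - 1*(-1/203608) = -70235/413596 + 1/203608 = -3574998571/21052863592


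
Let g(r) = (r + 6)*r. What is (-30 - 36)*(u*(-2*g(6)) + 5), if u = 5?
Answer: 47190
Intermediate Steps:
g(r) = r*(6 + r) (g(r) = (6 + r)*r = r*(6 + r))
(-30 - 36)*(u*(-2*g(6)) + 5) = (-30 - 36)*(5*(-12*(6 + 6)) + 5) = -66*(5*(-12*12) + 5) = -66*(5*(-2*72) + 5) = -66*(5*(-144) + 5) = -66*(-720 + 5) = -66*(-715) = 47190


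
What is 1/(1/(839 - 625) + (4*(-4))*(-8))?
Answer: 214/27393 ≈ 0.0078122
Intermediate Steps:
1/(1/(839 - 625) + (4*(-4))*(-8)) = 1/(1/214 - 16*(-8)) = 1/(1/214 + 128) = 1/(27393/214) = 214/27393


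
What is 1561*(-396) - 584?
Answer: -618740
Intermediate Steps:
1561*(-396) - 584 = -618156 - 584 = -618740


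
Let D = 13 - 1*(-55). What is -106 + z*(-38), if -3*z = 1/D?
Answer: -10793/102 ≈ -105.81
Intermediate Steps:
D = 68 (D = 13 + 55 = 68)
z = -1/204 (z = -⅓/68 = -⅓*1/68 = -1/204 ≈ -0.0049020)
-106 + z*(-38) = -106 - 1/204*(-38) = -106 + 19/102 = -10793/102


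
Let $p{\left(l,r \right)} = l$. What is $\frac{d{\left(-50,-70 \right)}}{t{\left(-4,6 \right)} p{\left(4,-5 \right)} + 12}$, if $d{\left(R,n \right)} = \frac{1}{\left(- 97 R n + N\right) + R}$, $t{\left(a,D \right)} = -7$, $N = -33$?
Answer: $\frac{1}{5433328} \approx 1.8405 \cdot 10^{-7}$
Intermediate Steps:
$d{\left(R,n \right)} = \frac{1}{-33 + R - 97 R n}$ ($d{\left(R,n \right)} = \frac{1}{\left(- 97 R n - 33\right) + R} = \frac{1}{\left(-33 - 97 R n\right) + R} = \frac{1}{-33 + R - 97 R n}$)
$\frac{d{\left(-50,-70 \right)}}{t{\left(-4,6 \right)} p{\left(4,-5 \right)} + 12} = \frac{\left(-1\right) \frac{1}{33 - -50 + 97 \left(-50\right) \left(-70\right)}}{\left(-7\right) 4 + 12} = \frac{\left(-1\right) \frac{1}{33 + 50 + 339500}}{-28 + 12} = \frac{\left(-1\right) \frac{1}{339583}}{-16} = \left(-1\right) \frac{1}{339583} \left(- \frac{1}{16}\right) = \left(- \frac{1}{339583}\right) \left(- \frac{1}{16}\right) = \frac{1}{5433328}$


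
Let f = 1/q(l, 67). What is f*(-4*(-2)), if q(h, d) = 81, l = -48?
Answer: 8/81 ≈ 0.098765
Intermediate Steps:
f = 1/81 ≈ 0.012346
f*(-4*(-2)) = (-4*(-2))/81 = (1/81)*8 = 8/81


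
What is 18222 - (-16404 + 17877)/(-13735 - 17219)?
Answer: 188015087/10318 ≈ 18222.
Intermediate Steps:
18222 - (-16404 + 17877)/(-13735 - 17219) = 18222 - 1473/(-30954) = 18222 - 1473*(-1)/30954 = 18222 - 1*(-491/10318) = 18222 + 491/10318 = 188015087/10318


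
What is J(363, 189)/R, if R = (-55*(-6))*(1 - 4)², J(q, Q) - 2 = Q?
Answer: 191/2970 ≈ 0.064310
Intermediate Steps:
J(q, Q) = 2 + Q
R = 2970 (R = 330*(-3)² = 330*9 = 2970)
J(363, 189)/R = (2 + 189)/2970 = 191*(1/2970) = 191/2970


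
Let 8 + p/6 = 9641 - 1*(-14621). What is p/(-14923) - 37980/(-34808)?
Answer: -1124655963/129859946 ≈ -8.6605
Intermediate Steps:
p = 145524 (p = -48 + 6*(9641 - 1*(-14621)) = -48 + 6*(9641 + 14621) = -48 + 6*24262 = -48 + 145572 = 145524)
p/(-14923) - 37980/(-34808) = 145524/(-14923) - 37980/(-34808) = 145524*(-1/14923) - 37980*(-1/34808) = -145524/14923 + 9495/8702 = -1124655963/129859946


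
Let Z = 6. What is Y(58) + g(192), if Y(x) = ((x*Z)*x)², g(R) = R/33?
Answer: 4481332480/11 ≈ 4.0739e+8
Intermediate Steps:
g(R) = R/33 (g(R) = R*(1/33) = R/33)
Y(x) = 36*x⁴ (Y(x) = ((x*6)*x)² = ((6*x)*x)² = (6*x²)² = 36*x⁴)
Y(58) + g(192) = 36*58⁴ + (1/33)*192 = 36*11316496 + 64/11 = 407393856 + 64/11 = 4481332480/11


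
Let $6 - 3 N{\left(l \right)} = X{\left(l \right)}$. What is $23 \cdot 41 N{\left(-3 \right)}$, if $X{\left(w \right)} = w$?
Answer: $2829$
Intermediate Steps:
$N{\left(l \right)} = 2 - \frac{l}{3}$
$23 \cdot 41 N{\left(-3 \right)} = 23 \cdot 41 \left(2 - -1\right) = 943 \left(2 + 1\right) = 943 \cdot 3 = 2829$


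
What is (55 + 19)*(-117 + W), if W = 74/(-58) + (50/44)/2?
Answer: -5557215/638 ≈ -8710.4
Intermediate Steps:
W = -903/1276 (W = 74*(-1/58) + (50*(1/44))*(1/2) = -37/29 + (25/22)*(1/2) = -37/29 + 25/44 = -903/1276 ≈ -0.70768)
(55 + 19)*(-117 + W) = (55 + 19)*(-117 - 903/1276) = 74*(-150195/1276) = -5557215/638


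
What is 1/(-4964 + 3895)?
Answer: -1/1069 ≈ -0.00093545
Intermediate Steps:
1/(-4964 + 3895) = 1/(-1069) = -1/1069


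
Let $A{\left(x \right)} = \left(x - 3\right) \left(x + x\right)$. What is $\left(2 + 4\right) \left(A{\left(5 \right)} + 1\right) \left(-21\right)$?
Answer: $-2646$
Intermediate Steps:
$A{\left(x \right)} = 2 x \left(-3 + x\right)$ ($A{\left(x \right)} = \left(x - 3\right) 2 x = \left(-3 + x\right) 2 x = 2 x \left(-3 + x\right)$)
$\left(2 + 4\right) \left(A{\left(5 \right)} + 1\right) \left(-21\right) = \left(2 + 4\right) \left(2 \cdot 5 \left(-3 + 5\right) + 1\right) \left(-21\right) = 6 \left(2 \cdot 5 \cdot 2 + 1\right) \left(-21\right) = 6 \left(20 + 1\right) \left(-21\right) = 6 \cdot 21 \left(-21\right) = 126 \left(-21\right) = -2646$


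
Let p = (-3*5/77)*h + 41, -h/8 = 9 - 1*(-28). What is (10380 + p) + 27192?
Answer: 2900641/77 ≈ 37671.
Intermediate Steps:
h = -296 (h = -8*(9 - 1*(-28)) = -8*(9 + 28) = -8*37 = -296)
p = 7597/77 (p = (-3*5/77)*(-296) + 41 = -15*1/77*(-296) + 41 = -15/77*(-296) + 41 = 4440/77 + 41 = 7597/77 ≈ 98.662)
(10380 + p) + 27192 = (10380 + 7597/77) + 27192 = 806857/77 + 27192 = 2900641/77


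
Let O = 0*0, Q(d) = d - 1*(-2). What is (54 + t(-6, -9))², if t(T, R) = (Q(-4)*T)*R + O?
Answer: 2916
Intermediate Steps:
Q(d) = 2 + d (Q(d) = d + 2 = 2 + d)
O = 0
t(T, R) = -2*R*T (t(T, R) = ((2 - 4)*T)*R + 0 = (-2*T)*R + 0 = -2*R*T + 0 = -2*R*T)
(54 + t(-6, -9))² = (54 - 2*(-9)*(-6))² = (54 - 108)² = (-54)² = 2916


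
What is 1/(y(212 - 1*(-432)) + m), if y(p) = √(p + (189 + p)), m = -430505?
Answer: -430505/185334553548 - √1477/185334553548 ≈ -2.3231e-6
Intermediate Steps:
y(p) = √(189 + 2*p)
1/(y(212 - 1*(-432)) + m) = 1/(√(189 + 2*(212 - 1*(-432))) - 430505) = 1/(√(189 + 2*(212 + 432)) - 430505) = 1/(√(189 + 2*644) - 430505) = 1/(√(189 + 1288) - 430505) = 1/(√1477 - 430505) = 1/(-430505 + √1477)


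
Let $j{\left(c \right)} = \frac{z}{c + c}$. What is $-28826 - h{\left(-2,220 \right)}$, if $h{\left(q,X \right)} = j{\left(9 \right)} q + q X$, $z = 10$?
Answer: $- \frac{255464}{9} \approx -28385.0$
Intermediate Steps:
$j{\left(c \right)} = \frac{5}{c}$ ($j{\left(c \right)} = \frac{10}{c + c} = \frac{10}{2 c} = 10 \frac{1}{2 c} = \frac{5}{c}$)
$h{\left(q,X \right)} = \frac{5 q}{9} + X q$ ($h{\left(q,X \right)} = \frac{5}{9} q + q X = 5 \cdot \frac{1}{9} q + X q = \frac{5 q}{9} + X q$)
$-28826 - h{\left(-2,220 \right)} = -28826 - \frac{1}{9} \left(-2\right) \left(5 + 9 \cdot 220\right) = -28826 - \frac{1}{9} \left(-2\right) \left(5 + 1980\right) = -28826 - \frac{1}{9} \left(-2\right) 1985 = -28826 - - \frac{3970}{9} = -28826 + \frac{3970}{9} = - \frac{255464}{9}$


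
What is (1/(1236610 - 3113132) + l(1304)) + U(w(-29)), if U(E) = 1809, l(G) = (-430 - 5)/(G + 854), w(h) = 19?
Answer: 1831197894464/1012383619 ≈ 1808.8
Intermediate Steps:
l(G) = -435/(854 + G)
(1/(1236610 - 3113132) + l(1304)) + U(w(-29)) = (1/(1236610 - 3113132) - 435/(854 + 1304)) + 1809 = (1/(-1876522) - 435/2158) + 1809 = (-1/1876522 - 435*1/2158) + 1809 = (-1/1876522 - 435/2158) + 1809 = -204072307/1012383619 + 1809 = 1831197894464/1012383619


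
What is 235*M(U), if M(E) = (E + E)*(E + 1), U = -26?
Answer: 305500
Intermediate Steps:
M(E) = 2*E*(1 + E) (M(E) = (2*E)*(1 + E) = 2*E*(1 + E))
235*M(U) = 235*(2*(-26)*(1 - 26)) = 235*(2*(-26)*(-25)) = 235*1300 = 305500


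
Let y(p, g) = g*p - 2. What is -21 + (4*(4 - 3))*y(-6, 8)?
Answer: -221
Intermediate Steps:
y(p, g) = -2 + g*p
-21 + (4*(4 - 3))*y(-6, 8) = -21 + (4*(4 - 3))*(-2 + 8*(-6)) = -21 + (4*1)*(-2 - 48) = -21 + 4*(-50) = -21 - 200 = -221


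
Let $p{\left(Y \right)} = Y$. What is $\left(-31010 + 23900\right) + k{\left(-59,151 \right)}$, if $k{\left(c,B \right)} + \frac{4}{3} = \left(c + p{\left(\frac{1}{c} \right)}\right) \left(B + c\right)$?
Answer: $- \frac{2219738}{177} \approx -12541.0$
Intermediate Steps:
$k{\left(c,B \right)} = - \frac{4}{3} + \left(B + c\right) \left(c + \frac{1}{c}\right)$ ($k{\left(c,B \right)} = - \frac{4}{3} + \left(c + \frac{1}{c}\right) \left(B + c\right) = - \frac{4}{3} + \left(B + c\right) \left(c + \frac{1}{c}\right)$)
$\left(-31010 + 23900\right) + k{\left(-59,151 \right)} = \left(-31010 + 23900\right) + \left(- \frac{1}{3} + \left(-59\right)^{2} + 151 \left(-59\right) + \frac{151}{-59}\right) = -7110 + \left(- \frac{1}{3} + 3481 - 8909 + 151 \left(- \frac{1}{59}\right)\right) = -7110 - \frac{961268}{177} = - \frac{2219738}{177}$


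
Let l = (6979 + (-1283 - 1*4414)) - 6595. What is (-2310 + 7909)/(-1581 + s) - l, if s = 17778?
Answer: 86060260/16197 ≈ 5313.3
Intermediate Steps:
l = -5313 (l = (6979 + (-1283 - 4414)) - 6595 = (6979 - 5697) - 6595 = 1282 - 6595 = -5313)
(-2310 + 7909)/(-1581 + s) - l = (-2310 + 7909)/(-1581 + 17778) - 1*(-5313) = 5599/16197 + 5313 = 86060260/16197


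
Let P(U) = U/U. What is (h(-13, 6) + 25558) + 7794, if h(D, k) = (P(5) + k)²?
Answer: 33401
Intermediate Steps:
P(U) = 1
h(D, k) = (1 + k)²
(h(-13, 6) + 25558) + 7794 = ((1 + 6)² + 25558) + 7794 = (7² + 25558) + 7794 = (49 + 25558) + 7794 = 25607 + 7794 = 33401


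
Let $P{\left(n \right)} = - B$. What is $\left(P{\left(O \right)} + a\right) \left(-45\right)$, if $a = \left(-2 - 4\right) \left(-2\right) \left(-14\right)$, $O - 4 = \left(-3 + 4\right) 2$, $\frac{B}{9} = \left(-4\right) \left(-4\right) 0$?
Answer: $7560$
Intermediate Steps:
$B = 0$ ($B = 9 \left(-4\right) \left(-4\right) 0 = 9 \cdot 16 \cdot 0 = 9 \cdot 0 = 0$)
$O = 6$ ($O = 4 + \left(-3 + 4\right) 2 = 4 + 1 \cdot 2 = 4 + 2 = 6$)
$P{\left(n \right)} = 0$ ($P{\left(n \right)} = \left(-1\right) 0 = 0$)
$a = -168$ ($a = \left(-6\right) \left(-2\right) \left(-14\right) = 12 \left(-14\right) = -168$)
$\left(P{\left(O \right)} + a\right) \left(-45\right) = \left(0 - 168\right) \left(-45\right) = \left(-168\right) \left(-45\right) = 7560$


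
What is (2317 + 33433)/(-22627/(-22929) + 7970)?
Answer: 819711750/182766757 ≈ 4.4850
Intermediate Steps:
(2317 + 33433)/(-22627/(-22929) + 7970) = 35750/(-22627*(-1/22929) + 7970) = 35750/(22627/22929 + 7970) = 35750/(182766757/22929) = 35750*(22929/182766757) = 819711750/182766757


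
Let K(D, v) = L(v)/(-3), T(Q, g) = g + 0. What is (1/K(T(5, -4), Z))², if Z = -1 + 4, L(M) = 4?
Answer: 9/16 ≈ 0.56250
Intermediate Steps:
T(Q, g) = g
Z = 3
K(D, v) = -4/3 (K(D, v) = 4/(-3) = 4*(-⅓) = -4/3)
(1/K(T(5, -4), Z))² = (1/(-4/3))² = (-¾)² = 9/16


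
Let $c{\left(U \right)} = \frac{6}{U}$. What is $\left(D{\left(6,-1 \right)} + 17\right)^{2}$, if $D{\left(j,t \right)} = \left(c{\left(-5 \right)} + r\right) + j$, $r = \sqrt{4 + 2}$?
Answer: $\frac{12031}{25} + \frac{218 \sqrt{6}}{5} \approx 588.04$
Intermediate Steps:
$r = \sqrt{6} \approx 2.4495$
$D{\left(j,t \right)} = - \frac{6}{5} + j + \sqrt{6}$ ($D{\left(j,t \right)} = \left(\frac{6}{-5} + \sqrt{6}\right) + j = \left(6 \left(- \frac{1}{5}\right) + \sqrt{6}\right) + j = \left(- \frac{6}{5} + \sqrt{6}\right) + j = - \frac{6}{5} + j + \sqrt{6}$)
$\left(D{\left(6,-1 \right)} + 17\right)^{2} = \left(\left(- \frac{6}{5} + 6 + \sqrt{6}\right) + 17\right)^{2} = \left(\left(\frac{24}{5} + \sqrt{6}\right) + 17\right)^{2} = \left(\frac{109}{5} + \sqrt{6}\right)^{2}$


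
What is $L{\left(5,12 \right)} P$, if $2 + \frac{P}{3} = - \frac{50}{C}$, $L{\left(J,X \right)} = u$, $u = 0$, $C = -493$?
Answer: $0$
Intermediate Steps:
$L{\left(J,X \right)} = 0$
$P = - \frac{2808}{493}$ ($P = -6 + 3 \left(- \frac{50}{-493}\right) = -6 + 3 \left(\left(-50\right) \left(- \frac{1}{493}\right)\right) = -6 + 3 \cdot \frac{50}{493} = -6 + \frac{150}{493} = - \frac{2808}{493} \approx -5.6957$)
$L{\left(5,12 \right)} P = 0 \left(- \frac{2808}{493}\right) = 0$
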